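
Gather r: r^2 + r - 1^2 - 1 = r^2 + r - 2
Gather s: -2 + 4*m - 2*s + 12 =4*m - 2*s + 10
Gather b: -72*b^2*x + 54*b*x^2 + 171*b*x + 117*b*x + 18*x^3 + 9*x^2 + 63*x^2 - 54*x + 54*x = -72*b^2*x + b*(54*x^2 + 288*x) + 18*x^3 + 72*x^2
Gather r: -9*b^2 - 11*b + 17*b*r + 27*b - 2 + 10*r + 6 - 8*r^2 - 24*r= -9*b^2 + 16*b - 8*r^2 + r*(17*b - 14) + 4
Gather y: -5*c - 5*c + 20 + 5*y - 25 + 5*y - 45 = -10*c + 10*y - 50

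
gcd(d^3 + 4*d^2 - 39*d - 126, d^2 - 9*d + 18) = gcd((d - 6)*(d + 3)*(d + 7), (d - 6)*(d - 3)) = d - 6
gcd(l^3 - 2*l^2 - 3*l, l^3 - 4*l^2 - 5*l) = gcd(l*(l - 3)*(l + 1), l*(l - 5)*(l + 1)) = l^2 + l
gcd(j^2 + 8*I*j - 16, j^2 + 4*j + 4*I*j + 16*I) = j + 4*I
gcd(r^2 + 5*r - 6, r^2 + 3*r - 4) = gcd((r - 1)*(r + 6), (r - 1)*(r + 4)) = r - 1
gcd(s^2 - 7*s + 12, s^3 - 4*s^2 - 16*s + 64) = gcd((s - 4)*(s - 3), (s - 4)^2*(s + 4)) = s - 4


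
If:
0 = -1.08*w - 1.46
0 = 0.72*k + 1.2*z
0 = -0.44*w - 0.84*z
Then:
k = -1.18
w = -1.35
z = 0.71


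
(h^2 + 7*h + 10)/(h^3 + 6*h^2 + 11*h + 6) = (h + 5)/(h^2 + 4*h + 3)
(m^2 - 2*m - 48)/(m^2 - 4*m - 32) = (m + 6)/(m + 4)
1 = 1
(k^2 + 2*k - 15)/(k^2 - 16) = (k^2 + 2*k - 15)/(k^2 - 16)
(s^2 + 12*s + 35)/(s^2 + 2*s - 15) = (s + 7)/(s - 3)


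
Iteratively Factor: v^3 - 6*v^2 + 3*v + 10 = (v - 2)*(v^2 - 4*v - 5) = (v - 5)*(v - 2)*(v + 1)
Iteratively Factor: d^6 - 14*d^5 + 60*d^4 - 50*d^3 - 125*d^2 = (d - 5)*(d^5 - 9*d^4 + 15*d^3 + 25*d^2) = d*(d - 5)*(d^4 - 9*d^3 + 15*d^2 + 25*d) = d*(d - 5)^2*(d^3 - 4*d^2 - 5*d) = d*(d - 5)^2*(d + 1)*(d^2 - 5*d) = d*(d - 5)^3*(d + 1)*(d)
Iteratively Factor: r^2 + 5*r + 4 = (r + 1)*(r + 4)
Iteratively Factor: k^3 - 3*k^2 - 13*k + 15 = (k - 1)*(k^2 - 2*k - 15) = (k - 1)*(k + 3)*(k - 5)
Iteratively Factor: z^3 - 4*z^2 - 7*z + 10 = (z - 5)*(z^2 + z - 2) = (z - 5)*(z + 2)*(z - 1)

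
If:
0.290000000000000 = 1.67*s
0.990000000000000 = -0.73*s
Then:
No Solution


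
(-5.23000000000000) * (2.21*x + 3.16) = -11.5583*x - 16.5268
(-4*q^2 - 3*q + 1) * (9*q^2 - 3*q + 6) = -36*q^4 - 15*q^3 - 6*q^2 - 21*q + 6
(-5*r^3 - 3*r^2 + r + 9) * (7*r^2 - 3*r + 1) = -35*r^5 - 6*r^4 + 11*r^3 + 57*r^2 - 26*r + 9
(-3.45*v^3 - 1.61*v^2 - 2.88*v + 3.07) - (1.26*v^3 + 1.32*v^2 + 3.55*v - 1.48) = -4.71*v^3 - 2.93*v^2 - 6.43*v + 4.55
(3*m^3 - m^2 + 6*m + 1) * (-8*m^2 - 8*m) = -24*m^5 - 16*m^4 - 40*m^3 - 56*m^2 - 8*m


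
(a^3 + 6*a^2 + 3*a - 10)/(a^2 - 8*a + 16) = (a^3 + 6*a^2 + 3*a - 10)/(a^2 - 8*a + 16)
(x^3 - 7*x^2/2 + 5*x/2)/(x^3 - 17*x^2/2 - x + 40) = x*(x - 1)/(x^2 - 6*x - 16)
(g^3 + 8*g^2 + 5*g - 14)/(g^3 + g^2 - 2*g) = (g + 7)/g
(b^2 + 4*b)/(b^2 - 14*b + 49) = b*(b + 4)/(b^2 - 14*b + 49)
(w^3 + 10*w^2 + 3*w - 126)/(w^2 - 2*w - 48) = (w^2 + 4*w - 21)/(w - 8)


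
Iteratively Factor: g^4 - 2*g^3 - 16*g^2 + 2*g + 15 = (g + 3)*(g^3 - 5*g^2 - g + 5) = (g + 1)*(g + 3)*(g^2 - 6*g + 5) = (g - 5)*(g + 1)*(g + 3)*(g - 1)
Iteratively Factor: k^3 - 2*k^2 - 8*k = (k - 4)*(k^2 + 2*k) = k*(k - 4)*(k + 2)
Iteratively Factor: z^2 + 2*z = (z + 2)*(z)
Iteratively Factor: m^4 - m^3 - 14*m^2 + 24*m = (m - 3)*(m^3 + 2*m^2 - 8*m) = (m - 3)*(m + 4)*(m^2 - 2*m) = m*(m - 3)*(m + 4)*(m - 2)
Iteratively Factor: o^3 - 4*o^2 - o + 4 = (o + 1)*(o^2 - 5*o + 4) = (o - 4)*(o + 1)*(o - 1)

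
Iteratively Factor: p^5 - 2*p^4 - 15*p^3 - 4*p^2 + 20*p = (p - 1)*(p^4 - p^3 - 16*p^2 - 20*p) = (p - 1)*(p + 2)*(p^3 - 3*p^2 - 10*p) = (p - 5)*(p - 1)*(p + 2)*(p^2 + 2*p) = p*(p - 5)*(p - 1)*(p + 2)*(p + 2)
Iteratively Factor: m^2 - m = (m - 1)*(m)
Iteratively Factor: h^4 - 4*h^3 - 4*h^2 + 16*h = (h)*(h^3 - 4*h^2 - 4*h + 16) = h*(h - 2)*(h^2 - 2*h - 8) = h*(h - 2)*(h + 2)*(h - 4)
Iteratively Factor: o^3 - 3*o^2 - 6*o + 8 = (o - 1)*(o^2 - 2*o - 8) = (o - 1)*(o + 2)*(o - 4)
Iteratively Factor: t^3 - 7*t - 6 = (t - 3)*(t^2 + 3*t + 2) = (t - 3)*(t + 1)*(t + 2)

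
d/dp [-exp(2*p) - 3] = -2*exp(2*p)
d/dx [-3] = 0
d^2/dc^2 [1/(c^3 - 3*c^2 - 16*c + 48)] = 2*(3*(1 - c)*(c^3 - 3*c^2 - 16*c + 48) + (-3*c^2 + 6*c + 16)^2)/(c^3 - 3*c^2 - 16*c + 48)^3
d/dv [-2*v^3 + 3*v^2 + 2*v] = -6*v^2 + 6*v + 2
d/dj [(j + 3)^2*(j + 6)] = 3*(j + 3)*(j + 5)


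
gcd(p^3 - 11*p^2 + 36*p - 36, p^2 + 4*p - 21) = p - 3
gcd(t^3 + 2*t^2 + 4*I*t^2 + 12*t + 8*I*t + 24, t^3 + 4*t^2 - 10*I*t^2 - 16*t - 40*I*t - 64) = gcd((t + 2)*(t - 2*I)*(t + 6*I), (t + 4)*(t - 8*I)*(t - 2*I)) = t - 2*I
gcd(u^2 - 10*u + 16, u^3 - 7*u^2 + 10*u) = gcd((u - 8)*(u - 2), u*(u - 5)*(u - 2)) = u - 2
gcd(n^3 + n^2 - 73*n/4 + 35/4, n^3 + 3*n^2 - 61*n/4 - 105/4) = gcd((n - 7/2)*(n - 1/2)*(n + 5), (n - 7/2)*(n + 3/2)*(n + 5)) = n^2 + 3*n/2 - 35/2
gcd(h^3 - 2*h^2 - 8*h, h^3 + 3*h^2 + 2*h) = h^2 + 2*h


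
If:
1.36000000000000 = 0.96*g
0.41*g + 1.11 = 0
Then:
No Solution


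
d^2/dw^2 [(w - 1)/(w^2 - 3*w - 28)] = 2*((4 - 3*w)*(-w^2 + 3*w + 28) - (w - 1)*(2*w - 3)^2)/(-w^2 + 3*w + 28)^3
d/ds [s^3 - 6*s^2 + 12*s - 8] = 3*s^2 - 12*s + 12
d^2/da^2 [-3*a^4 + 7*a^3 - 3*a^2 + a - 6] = -36*a^2 + 42*a - 6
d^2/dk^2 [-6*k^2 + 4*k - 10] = -12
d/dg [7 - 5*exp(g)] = -5*exp(g)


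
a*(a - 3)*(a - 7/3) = a^3 - 16*a^2/3 + 7*a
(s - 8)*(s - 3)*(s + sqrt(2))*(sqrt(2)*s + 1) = sqrt(2)*s^4 - 11*sqrt(2)*s^3 + 3*s^3 - 33*s^2 + 25*sqrt(2)*s^2 - 11*sqrt(2)*s + 72*s + 24*sqrt(2)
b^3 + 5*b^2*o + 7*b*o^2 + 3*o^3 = (b + o)^2*(b + 3*o)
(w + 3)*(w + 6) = w^2 + 9*w + 18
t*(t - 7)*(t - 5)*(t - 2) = t^4 - 14*t^3 + 59*t^2 - 70*t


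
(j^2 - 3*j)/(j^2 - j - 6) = j/(j + 2)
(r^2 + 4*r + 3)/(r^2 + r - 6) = (r + 1)/(r - 2)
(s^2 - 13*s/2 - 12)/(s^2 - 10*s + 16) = (s + 3/2)/(s - 2)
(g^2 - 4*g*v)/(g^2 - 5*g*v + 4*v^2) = g/(g - v)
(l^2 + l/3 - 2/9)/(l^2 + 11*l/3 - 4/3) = (l + 2/3)/(l + 4)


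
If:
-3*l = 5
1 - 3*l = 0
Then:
No Solution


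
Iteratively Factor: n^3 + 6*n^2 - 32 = (n + 4)*(n^2 + 2*n - 8) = (n - 2)*(n + 4)*(n + 4)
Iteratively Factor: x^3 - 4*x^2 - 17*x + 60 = (x - 3)*(x^2 - x - 20) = (x - 5)*(x - 3)*(x + 4)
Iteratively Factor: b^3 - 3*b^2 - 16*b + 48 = (b + 4)*(b^2 - 7*b + 12) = (b - 3)*(b + 4)*(b - 4)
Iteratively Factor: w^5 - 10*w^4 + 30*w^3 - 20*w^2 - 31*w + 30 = (w - 2)*(w^4 - 8*w^3 + 14*w^2 + 8*w - 15) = (w - 2)*(w + 1)*(w^3 - 9*w^2 + 23*w - 15) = (w - 3)*(w - 2)*(w + 1)*(w^2 - 6*w + 5) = (w - 3)*(w - 2)*(w - 1)*(w + 1)*(w - 5)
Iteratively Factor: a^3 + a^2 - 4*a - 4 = (a + 1)*(a^2 - 4) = (a - 2)*(a + 1)*(a + 2)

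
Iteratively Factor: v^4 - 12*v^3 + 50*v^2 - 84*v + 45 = (v - 3)*(v^3 - 9*v^2 + 23*v - 15) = (v - 3)^2*(v^2 - 6*v + 5) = (v - 3)^2*(v - 1)*(v - 5)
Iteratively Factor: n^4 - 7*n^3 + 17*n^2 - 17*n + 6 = (n - 1)*(n^3 - 6*n^2 + 11*n - 6) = (n - 2)*(n - 1)*(n^2 - 4*n + 3) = (n - 2)*(n - 1)^2*(n - 3)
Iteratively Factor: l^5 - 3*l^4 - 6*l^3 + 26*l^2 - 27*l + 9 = (l - 1)*(l^4 - 2*l^3 - 8*l^2 + 18*l - 9) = (l - 1)*(l + 3)*(l^3 - 5*l^2 + 7*l - 3) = (l - 1)^2*(l + 3)*(l^2 - 4*l + 3) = (l - 3)*(l - 1)^2*(l + 3)*(l - 1)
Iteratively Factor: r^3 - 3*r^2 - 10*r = (r + 2)*(r^2 - 5*r) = (r - 5)*(r + 2)*(r)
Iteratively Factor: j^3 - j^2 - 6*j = (j + 2)*(j^2 - 3*j) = (j - 3)*(j + 2)*(j)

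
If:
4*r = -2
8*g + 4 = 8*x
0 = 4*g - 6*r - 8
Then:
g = 5/4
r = -1/2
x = 7/4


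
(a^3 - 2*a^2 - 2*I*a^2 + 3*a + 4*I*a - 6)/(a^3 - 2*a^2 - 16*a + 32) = (a^2 - 2*I*a + 3)/(a^2 - 16)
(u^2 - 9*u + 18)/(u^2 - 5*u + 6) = (u - 6)/(u - 2)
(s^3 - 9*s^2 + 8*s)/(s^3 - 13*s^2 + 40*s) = (s - 1)/(s - 5)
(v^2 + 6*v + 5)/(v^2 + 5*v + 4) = (v + 5)/(v + 4)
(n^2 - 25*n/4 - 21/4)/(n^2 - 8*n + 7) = (n + 3/4)/(n - 1)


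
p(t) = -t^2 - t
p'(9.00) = -19.00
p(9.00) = -90.00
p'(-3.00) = 5.00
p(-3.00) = -6.00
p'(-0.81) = 0.62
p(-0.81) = 0.15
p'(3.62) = -8.24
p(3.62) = -16.72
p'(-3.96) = 6.92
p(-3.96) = -11.72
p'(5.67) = -12.34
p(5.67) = -37.82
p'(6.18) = -13.36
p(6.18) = -44.37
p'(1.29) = -3.58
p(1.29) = -2.95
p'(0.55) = -2.10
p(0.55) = -0.85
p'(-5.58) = 10.16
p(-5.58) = -25.56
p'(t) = -2*t - 1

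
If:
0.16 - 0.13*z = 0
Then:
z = 1.23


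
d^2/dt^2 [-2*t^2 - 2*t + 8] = -4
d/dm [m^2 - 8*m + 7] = 2*m - 8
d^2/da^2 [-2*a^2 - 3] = -4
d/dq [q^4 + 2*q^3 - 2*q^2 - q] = 4*q^3 + 6*q^2 - 4*q - 1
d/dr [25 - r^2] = -2*r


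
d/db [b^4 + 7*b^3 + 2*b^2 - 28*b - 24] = 4*b^3 + 21*b^2 + 4*b - 28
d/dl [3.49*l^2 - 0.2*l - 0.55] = 6.98*l - 0.2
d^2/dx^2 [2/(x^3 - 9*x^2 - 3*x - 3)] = 12*((3 - x)*(-x^3 + 9*x^2 + 3*x + 3) - 3*(-x^2 + 6*x + 1)^2)/(-x^3 + 9*x^2 + 3*x + 3)^3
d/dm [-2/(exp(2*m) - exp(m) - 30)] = (4*exp(m) - 2)*exp(m)/(-exp(2*m) + exp(m) + 30)^2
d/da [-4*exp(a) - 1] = -4*exp(a)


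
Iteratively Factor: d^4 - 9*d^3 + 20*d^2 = (d - 4)*(d^3 - 5*d^2) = d*(d - 4)*(d^2 - 5*d) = d*(d - 5)*(d - 4)*(d)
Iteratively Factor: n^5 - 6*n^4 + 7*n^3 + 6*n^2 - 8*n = (n + 1)*(n^4 - 7*n^3 + 14*n^2 - 8*n) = n*(n + 1)*(n^3 - 7*n^2 + 14*n - 8) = n*(n - 1)*(n + 1)*(n^2 - 6*n + 8) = n*(n - 2)*(n - 1)*(n + 1)*(n - 4)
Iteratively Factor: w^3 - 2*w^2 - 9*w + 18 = (w - 2)*(w^2 - 9) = (w - 2)*(w + 3)*(w - 3)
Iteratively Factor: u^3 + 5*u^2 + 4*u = (u)*(u^2 + 5*u + 4) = u*(u + 1)*(u + 4)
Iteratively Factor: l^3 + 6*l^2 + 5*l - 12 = (l + 3)*(l^2 + 3*l - 4) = (l + 3)*(l + 4)*(l - 1)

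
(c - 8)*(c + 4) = c^2 - 4*c - 32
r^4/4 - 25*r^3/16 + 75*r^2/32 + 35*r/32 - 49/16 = (r/4 + 1/4)*(r - 7/2)*(r - 2)*(r - 7/4)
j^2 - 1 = (j - 1)*(j + 1)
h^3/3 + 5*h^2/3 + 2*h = h*(h/3 + 1)*(h + 2)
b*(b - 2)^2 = b^3 - 4*b^2 + 4*b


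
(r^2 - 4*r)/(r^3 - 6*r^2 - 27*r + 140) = r/(r^2 - 2*r - 35)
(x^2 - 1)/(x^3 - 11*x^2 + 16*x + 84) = (x^2 - 1)/(x^3 - 11*x^2 + 16*x + 84)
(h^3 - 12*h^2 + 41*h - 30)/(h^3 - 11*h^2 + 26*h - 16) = (h^2 - 11*h + 30)/(h^2 - 10*h + 16)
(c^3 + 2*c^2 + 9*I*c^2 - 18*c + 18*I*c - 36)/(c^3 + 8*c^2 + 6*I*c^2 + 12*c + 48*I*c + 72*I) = (c + 3*I)/(c + 6)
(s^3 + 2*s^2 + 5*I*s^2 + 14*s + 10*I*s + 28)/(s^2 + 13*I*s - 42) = (s^2 + 2*s*(1 - I) - 4*I)/(s + 6*I)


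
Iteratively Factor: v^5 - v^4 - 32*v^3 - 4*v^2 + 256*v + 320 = (v - 4)*(v^4 + 3*v^3 - 20*v^2 - 84*v - 80) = (v - 5)*(v - 4)*(v^3 + 8*v^2 + 20*v + 16) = (v - 5)*(v - 4)*(v + 2)*(v^2 + 6*v + 8) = (v - 5)*(v - 4)*(v + 2)^2*(v + 4)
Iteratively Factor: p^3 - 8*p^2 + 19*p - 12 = (p - 3)*(p^2 - 5*p + 4) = (p - 4)*(p - 3)*(p - 1)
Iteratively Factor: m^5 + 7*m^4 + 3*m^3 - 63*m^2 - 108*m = (m - 3)*(m^4 + 10*m^3 + 33*m^2 + 36*m) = (m - 3)*(m + 3)*(m^3 + 7*m^2 + 12*m) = (m - 3)*(m + 3)^2*(m^2 + 4*m) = m*(m - 3)*(m + 3)^2*(m + 4)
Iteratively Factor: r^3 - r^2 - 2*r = (r)*(r^2 - r - 2) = r*(r - 2)*(r + 1)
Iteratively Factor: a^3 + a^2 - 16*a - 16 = (a + 1)*(a^2 - 16) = (a + 1)*(a + 4)*(a - 4)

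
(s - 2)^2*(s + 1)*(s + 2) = s^4 - s^3 - 6*s^2 + 4*s + 8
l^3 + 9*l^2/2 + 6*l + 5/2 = (l + 1)^2*(l + 5/2)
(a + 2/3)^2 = a^2 + 4*a/3 + 4/9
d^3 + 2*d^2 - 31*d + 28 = (d - 4)*(d - 1)*(d + 7)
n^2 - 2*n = n*(n - 2)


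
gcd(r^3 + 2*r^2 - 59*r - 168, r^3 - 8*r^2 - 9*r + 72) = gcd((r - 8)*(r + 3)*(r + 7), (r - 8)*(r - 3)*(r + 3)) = r^2 - 5*r - 24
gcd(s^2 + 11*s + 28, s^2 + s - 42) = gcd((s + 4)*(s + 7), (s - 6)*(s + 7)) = s + 7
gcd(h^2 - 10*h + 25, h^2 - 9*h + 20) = h - 5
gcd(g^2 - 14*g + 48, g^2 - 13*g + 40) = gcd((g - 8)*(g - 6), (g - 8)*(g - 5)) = g - 8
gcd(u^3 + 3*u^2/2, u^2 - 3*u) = u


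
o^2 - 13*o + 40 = (o - 8)*(o - 5)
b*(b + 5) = b^2 + 5*b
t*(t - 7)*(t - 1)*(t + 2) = t^4 - 6*t^3 - 9*t^2 + 14*t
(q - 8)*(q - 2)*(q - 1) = q^3 - 11*q^2 + 26*q - 16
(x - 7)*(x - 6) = x^2 - 13*x + 42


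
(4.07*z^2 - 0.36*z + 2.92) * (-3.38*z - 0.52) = -13.7566*z^3 - 0.8996*z^2 - 9.6824*z - 1.5184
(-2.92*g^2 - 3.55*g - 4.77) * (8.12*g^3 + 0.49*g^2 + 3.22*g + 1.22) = -23.7104*g^5 - 30.2568*g^4 - 49.8743*g^3 - 17.3307*g^2 - 19.6904*g - 5.8194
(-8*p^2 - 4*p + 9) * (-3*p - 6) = 24*p^3 + 60*p^2 - 3*p - 54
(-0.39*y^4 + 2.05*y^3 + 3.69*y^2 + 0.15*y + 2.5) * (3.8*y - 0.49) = -1.482*y^5 + 7.9811*y^4 + 13.0175*y^3 - 1.2381*y^2 + 9.4265*y - 1.225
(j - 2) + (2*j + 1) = 3*j - 1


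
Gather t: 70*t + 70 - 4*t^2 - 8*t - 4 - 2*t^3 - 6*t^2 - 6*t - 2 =-2*t^3 - 10*t^2 + 56*t + 64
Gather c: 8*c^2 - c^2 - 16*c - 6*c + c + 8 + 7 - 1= 7*c^2 - 21*c + 14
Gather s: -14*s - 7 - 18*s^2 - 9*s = -18*s^2 - 23*s - 7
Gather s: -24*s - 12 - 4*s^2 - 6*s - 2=-4*s^2 - 30*s - 14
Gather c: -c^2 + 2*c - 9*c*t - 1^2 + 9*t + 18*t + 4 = -c^2 + c*(2 - 9*t) + 27*t + 3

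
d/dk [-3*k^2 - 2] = -6*k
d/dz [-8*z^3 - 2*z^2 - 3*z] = -24*z^2 - 4*z - 3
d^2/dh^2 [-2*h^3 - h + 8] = -12*h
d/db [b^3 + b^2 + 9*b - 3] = 3*b^2 + 2*b + 9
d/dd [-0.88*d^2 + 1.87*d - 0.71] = 1.87 - 1.76*d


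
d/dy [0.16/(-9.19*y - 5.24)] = 1.4704/(9.19*y + 5.24)^2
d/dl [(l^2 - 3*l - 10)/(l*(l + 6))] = (9*l^2 + 20*l + 60)/(l^2*(l^2 + 12*l + 36))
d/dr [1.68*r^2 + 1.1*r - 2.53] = 3.36*r + 1.1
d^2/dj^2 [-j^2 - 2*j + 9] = -2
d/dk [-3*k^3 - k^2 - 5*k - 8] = -9*k^2 - 2*k - 5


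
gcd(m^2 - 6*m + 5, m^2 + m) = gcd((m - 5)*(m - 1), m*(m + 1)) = 1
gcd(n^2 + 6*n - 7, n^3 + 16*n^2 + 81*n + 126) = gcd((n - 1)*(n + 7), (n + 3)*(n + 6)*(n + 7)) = n + 7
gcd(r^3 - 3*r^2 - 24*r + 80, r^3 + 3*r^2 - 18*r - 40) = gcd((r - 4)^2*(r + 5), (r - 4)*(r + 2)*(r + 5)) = r^2 + r - 20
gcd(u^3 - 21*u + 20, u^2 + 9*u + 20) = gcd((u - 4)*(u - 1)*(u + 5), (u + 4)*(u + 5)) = u + 5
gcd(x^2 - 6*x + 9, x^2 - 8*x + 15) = x - 3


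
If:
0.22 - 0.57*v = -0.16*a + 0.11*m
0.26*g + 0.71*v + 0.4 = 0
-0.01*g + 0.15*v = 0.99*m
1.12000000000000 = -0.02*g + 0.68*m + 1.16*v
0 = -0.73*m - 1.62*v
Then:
No Solution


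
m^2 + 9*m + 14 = (m + 2)*(m + 7)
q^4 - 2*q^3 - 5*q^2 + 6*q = q*(q - 3)*(q - 1)*(q + 2)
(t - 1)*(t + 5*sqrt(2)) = t^2 - t + 5*sqrt(2)*t - 5*sqrt(2)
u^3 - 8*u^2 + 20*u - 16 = (u - 4)*(u - 2)^2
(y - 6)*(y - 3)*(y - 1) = y^3 - 10*y^2 + 27*y - 18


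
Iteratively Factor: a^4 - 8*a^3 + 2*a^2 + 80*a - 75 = (a - 5)*(a^3 - 3*a^2 - 13*a + 15) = (a - 5)*(a - 1)*(a^2 - 2*a - 15) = (a - 5)^2*(a - 1)*(a + 3)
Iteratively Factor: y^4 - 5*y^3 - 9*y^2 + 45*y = (y + 3)*(y^3 - 8*y^2 + 15*y) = y*(y + 3)*(y^2 - 8*y + 15) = y*(y - 3)*(y + 3)*(y - 5)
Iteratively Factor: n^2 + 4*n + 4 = (n + 2)*(n + 2)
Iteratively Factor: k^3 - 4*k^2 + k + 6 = (k - 3)*(k^2 - k - 2) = (k - 3)*(k - 2)*(k + 1)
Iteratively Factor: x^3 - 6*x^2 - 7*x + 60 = (x - 4)*(x^2 - 2*x - 15) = (x - 5)*(x - 4)*(x + 3)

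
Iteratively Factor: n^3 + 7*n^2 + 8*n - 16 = (n - 1)*(n^2 + 8*n + 16) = (n - 1)*(n + 4)*(n + 4)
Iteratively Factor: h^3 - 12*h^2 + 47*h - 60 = (h - 3)*(h^2 - 9*h + 20) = (h - 5)*(h - 3)*(h - 4)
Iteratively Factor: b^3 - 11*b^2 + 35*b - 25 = (b - 5)*(b^2 - 6*b + 5) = (b - 5)^2*(b - 1)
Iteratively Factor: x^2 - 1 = (x + 1)*(x - 1)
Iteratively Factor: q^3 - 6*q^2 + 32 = (q - 4)*(q^2 - 2*q - 8) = (q - 4)*(q + 2)*(q - 4)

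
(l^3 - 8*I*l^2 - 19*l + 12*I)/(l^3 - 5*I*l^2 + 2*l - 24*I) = (l - I)/(l + 2*I)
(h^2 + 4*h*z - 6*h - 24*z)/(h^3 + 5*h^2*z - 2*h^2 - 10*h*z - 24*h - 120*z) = (h + 4*z)/(h^2 + 5*h*z + 4*h + 20*z)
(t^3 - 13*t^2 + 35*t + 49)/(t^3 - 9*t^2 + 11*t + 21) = (t - 7)/(t - 3)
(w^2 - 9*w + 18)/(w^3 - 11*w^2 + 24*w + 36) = (w - 3)/(w^2 - 5*w - 6)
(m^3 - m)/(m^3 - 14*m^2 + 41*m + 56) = m*(m - 1)/(m^2 - 15*m + 56)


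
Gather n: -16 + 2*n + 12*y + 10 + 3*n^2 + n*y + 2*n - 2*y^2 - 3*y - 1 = 3*n^2 + n*(y + 4) - 2*y^2 + 9*y - 7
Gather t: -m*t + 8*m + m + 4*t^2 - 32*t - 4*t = 9*m + 4*t^2 + t*(-m - 36)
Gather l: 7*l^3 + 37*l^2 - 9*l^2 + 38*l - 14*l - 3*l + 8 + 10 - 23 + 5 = 7*l^3 + 28*l^2 + 21*l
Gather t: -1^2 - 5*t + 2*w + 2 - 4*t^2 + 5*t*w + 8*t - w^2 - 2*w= -4*t^2 + t*(5*w + 3) - w^2 + 1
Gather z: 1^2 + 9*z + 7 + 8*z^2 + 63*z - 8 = 8*z^2 + 72*z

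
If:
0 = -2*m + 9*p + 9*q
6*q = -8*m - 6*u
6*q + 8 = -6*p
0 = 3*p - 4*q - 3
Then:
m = -6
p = -1/3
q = -1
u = 9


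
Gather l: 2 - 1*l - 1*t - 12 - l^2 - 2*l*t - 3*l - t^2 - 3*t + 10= -l^2 + l*(-2*t - 4) - t^2 - 4*t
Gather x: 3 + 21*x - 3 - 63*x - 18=-42*x - 18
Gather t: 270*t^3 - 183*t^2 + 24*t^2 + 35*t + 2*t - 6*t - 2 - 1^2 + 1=270*t^3 - 159*t^2 + 31*t - 2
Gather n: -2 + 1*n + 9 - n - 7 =0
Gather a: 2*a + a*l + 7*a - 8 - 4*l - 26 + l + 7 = a*(l + 9) - 3*l - 27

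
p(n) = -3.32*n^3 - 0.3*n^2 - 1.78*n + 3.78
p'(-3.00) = -89.62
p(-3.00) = 96.06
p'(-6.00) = -356.74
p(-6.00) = 720.78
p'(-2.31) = -53.54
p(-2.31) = 47.21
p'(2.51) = -66.03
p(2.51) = -55.08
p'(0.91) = -10.57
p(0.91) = -0.59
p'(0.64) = -6.24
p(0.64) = 1.65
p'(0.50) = -4.57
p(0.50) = 2.40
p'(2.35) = -58.19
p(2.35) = -45.15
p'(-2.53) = -64.01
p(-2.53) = 60.13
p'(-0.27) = -2.34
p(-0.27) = 4.30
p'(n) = -9.96*n^2 - 0.6*n - 1.78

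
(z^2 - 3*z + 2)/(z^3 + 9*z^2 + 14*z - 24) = (z - 2)/(z^2 + 10*z + 24)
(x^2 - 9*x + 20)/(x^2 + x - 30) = (x - 4)/(x + 6)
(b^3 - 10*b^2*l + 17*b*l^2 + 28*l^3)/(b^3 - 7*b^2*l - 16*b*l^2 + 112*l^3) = (b + l)/(b + 4*l)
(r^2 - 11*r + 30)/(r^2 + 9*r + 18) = (r^2 - 11*r + 30)/(r^2 + 9*r + 18)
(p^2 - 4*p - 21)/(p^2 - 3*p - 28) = (p + 3)/(p + 4)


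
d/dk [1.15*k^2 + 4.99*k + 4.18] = 2.3*k + 4.99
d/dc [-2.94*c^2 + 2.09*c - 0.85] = 2.09 - 5.88*c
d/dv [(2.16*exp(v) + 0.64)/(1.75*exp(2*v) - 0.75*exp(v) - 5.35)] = (-(2.16*exp(v) + 0.64)*(3.5*exp(v) - 0.75) + 3.78*exp(2*v) - 1.62*exp(v) - 11.556)*exp(v)/(-1.75*exp(2*v) + 0.75*exp(v) + 5.35)^2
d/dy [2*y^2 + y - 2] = 4*y + 1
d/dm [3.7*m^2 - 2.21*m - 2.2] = 7.4*m - 2.21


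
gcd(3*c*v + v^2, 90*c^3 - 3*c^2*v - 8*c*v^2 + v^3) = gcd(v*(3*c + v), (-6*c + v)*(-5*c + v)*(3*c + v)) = 3*c + v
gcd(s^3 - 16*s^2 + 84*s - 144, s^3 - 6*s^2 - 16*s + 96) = s^2 - 10*s + 24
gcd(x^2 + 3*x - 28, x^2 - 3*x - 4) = x - 4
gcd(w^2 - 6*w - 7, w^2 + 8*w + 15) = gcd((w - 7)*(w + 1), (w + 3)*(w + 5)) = 1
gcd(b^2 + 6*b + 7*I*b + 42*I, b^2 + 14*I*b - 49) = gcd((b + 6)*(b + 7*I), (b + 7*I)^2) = b + 7*I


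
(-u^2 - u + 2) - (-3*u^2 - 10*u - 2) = 2*u^2 + 9*u + 4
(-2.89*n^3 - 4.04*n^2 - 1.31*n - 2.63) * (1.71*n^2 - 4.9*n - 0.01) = -4.9419*n^5 + 7.2526*n^4 + 17.5848*n^3 + 1.9621*n^2 + 12.9001*n + 0.0263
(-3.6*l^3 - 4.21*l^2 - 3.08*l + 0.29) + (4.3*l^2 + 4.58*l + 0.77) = -3.6*l^3 + 0.0899999999999999*l^2 + 1.5*l + 1.06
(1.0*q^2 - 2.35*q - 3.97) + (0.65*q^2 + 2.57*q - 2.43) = 1.65*q^2 + 0.22*q - 6.4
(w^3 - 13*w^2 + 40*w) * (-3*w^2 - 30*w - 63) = -3*w^5 + 9*w^4 + 207*w^3 - 381*w^2 - 2520*w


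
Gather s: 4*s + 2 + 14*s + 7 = 18*s + 9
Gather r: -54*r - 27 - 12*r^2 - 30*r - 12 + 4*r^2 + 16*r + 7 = -8*r^2 - 68*r - 32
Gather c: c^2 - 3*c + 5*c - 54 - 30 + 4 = c^2 + 2*c - 80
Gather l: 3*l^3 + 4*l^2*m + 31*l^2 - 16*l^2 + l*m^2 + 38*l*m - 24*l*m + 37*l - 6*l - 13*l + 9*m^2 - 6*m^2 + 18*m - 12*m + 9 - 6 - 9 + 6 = 3*l^3 + l^2*(4*m + 15) + l*(m^2 + 14*m + 18) + 3*m^2 + 6*m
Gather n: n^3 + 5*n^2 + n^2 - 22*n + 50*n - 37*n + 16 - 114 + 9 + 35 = n^3 + 6*n^2 - 9*n - 54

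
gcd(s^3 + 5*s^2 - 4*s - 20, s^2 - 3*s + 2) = s - 2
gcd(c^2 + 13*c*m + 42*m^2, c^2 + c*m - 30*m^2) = c + 6*m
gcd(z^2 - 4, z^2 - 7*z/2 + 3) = z - 2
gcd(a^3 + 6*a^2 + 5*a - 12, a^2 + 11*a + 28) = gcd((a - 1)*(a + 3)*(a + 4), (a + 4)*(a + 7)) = a + 4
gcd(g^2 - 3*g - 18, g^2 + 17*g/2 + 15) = 1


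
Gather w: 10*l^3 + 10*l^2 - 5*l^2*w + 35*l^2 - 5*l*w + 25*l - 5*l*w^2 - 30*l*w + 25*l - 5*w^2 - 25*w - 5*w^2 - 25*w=10*l^3 + 45*l^2 + 50*l + w^2*(-5*l - 10) + w*(-5*l^2 - 35*l - 50)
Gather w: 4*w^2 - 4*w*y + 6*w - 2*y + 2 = 4*w^2 + w*(6 - 4*y) - 2*y + 2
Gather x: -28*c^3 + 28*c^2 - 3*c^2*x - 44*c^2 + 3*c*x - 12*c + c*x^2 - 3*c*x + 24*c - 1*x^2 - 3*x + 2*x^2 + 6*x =-28*c^3 - 16*c^2 + 12*c + x^2*(c + 1) + x*(3 - 3*c^2)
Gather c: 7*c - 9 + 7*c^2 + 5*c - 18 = 7*c^2 + 12*c - 27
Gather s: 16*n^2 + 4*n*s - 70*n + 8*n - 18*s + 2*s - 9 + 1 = 16*n^2 - 62*n + s*(4*n - 16) - 8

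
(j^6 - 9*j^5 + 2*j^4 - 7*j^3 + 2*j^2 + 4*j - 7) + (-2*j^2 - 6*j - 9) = j^6 - 9*j^5 + 2*j^4 - 7*j^3 - 2*j - 16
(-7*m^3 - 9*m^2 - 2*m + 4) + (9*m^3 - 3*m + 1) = 2*m^3 - 9*m^2 - 5*m + 5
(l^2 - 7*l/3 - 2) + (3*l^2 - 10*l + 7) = 4*l^2 - 37*l/3 + 5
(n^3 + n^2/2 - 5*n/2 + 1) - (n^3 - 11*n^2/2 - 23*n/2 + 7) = 6*n^2 + 9*n - 6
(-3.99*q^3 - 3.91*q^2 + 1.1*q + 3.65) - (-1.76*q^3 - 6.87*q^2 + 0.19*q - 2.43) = -2.23*q^3 + 2.96*q^2 + 0.91*q + 6.08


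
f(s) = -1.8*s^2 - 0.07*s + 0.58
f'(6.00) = -21.67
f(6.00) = -64.64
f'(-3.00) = 10.73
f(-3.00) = -15.41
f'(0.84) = -3.09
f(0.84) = -0.75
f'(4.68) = -16.92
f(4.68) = -39.17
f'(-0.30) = 1.01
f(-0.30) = 0.44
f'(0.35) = -1.33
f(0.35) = 0.34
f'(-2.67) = 9.54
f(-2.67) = -12.07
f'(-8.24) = 29.59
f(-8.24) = -121.06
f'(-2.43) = 8.68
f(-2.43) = -9.88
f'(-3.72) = 13.32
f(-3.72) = -24.07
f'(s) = -3.6*s - 0.07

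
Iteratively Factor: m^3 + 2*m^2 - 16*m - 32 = (m + 2)*(m^2 - 16) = (m - 4)*(m + 2)*(m + 4)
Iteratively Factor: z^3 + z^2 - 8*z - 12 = (z + 2)*(z^2 - z - 6) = (z + 2)^2*(z - 3)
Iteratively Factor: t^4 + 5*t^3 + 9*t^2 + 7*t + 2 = (t + 1)*(t^3 + 4*t^2 + 5*t + 2) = (t + 1)*(t + 2)*(t^2 + 2*t + 1) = (t + 1)^2*(t + 2)*(t + 1)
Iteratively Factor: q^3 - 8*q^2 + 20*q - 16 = (q - 2)*(q^2 - 6*q + 8) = (q - 2)^2*(q - 4)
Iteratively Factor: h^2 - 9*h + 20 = (h - 5)*(h - 4)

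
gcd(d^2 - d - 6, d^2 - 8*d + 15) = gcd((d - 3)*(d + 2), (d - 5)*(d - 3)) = d - 3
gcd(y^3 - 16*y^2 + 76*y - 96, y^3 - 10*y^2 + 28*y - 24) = y^2 - 8*y + 12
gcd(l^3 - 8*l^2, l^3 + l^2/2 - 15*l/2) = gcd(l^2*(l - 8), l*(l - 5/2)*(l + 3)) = l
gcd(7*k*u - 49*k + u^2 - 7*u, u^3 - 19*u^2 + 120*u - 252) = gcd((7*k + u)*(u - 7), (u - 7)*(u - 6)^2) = u - 7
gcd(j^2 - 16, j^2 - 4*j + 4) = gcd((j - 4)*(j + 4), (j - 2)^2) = 1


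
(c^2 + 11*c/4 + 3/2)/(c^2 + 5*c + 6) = (c + 3/4)/(c + 3)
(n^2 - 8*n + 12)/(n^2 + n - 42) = (n - 2)/(n + 7)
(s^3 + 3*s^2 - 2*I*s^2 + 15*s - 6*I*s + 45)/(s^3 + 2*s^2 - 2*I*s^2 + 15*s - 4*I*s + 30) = (s + 3)/(s + 2)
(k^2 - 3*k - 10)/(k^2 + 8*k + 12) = (k - 5)/(k + 6)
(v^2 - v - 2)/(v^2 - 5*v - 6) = (v - 2)/(v - 6)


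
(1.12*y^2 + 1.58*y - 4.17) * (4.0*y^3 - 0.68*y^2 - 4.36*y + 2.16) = 4.48*y^5 + 5.5584*y^4 - 22.6376*y^3 - 1.634*y^2 + 21.594*y - 9.0072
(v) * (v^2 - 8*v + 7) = v^3 - 8*v^2 + 7*v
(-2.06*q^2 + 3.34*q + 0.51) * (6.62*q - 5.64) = -13.6372*q^3 + 33.7292*q^2 - 15.4614*q - 2.8764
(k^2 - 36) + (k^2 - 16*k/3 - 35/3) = 2*k^2 - 16*k/3 - 143/3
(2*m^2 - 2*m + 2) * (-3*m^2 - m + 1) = -6*m^4 + 4*m^3 - 2*m^2 - 4*m + 2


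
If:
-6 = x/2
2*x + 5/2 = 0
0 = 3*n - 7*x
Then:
No Solution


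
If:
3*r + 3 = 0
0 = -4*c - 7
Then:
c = -7/4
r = -1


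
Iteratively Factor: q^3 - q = (q)*(q^2 - 1) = q*(q + 1)*(q - 1)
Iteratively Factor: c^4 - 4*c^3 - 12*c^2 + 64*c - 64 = (c - 2)*(c^3 - 2*c^2 - 16*c + 32) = (c - 4)*(c - 2)*(c^2 + 2*c - 8) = (c - 4)*(c - 2)^2*(c + 4)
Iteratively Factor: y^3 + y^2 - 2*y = (y - 1)*(y^2 + 2*y) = y*(y - 1)*(y + 2)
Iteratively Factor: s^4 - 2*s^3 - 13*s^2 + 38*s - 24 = (s - 2)*(s^3 - 13*s + 12) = (s - 2)*(s - 1)*(s^2 + s - 12) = (s - 3)*(s - 2)*(s - 1)*(s + 4)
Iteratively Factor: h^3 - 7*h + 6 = (h + 3)*(h^2 - 3*h + 2) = (h - 1)*(h + 3)*(h - 2)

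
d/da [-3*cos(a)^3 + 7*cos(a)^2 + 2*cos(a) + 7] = (9*cos(a)^2 - 14*cos(a) - 2)*sin(a)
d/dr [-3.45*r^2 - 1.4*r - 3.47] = -6.9*r - 1.4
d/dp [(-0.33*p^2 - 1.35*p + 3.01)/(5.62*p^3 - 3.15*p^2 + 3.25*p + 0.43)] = (1.8546*p^4 + 15.174*p^3 - 56.0736*p^2 + 18.6792*p - 10.363)/(31.5844*p^6 - 35.406*p^5 + 46.4525*p^4 - 15.6418*p^3 + 7.8535*p^2 + 2.795*p + 0.1849)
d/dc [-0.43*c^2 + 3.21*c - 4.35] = 3.21 - 0.86*c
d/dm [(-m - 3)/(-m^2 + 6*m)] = (-m^2 - 6*m + 18)/(m^2*(m^2 - 12*m + 36))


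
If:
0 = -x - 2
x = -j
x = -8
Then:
No Solution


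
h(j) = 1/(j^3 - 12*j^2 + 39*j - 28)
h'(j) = (-3*j^2 + 24*j - 39)/(j^3 - 12*j^2 + 39*j - 28)^2 = 3*(-j^2 + 8*j - 13)/(j^3 - 12*j^2 + 39*j - 28)^2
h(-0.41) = -0.02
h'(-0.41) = -0.02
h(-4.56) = -0.00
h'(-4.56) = -0.00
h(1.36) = 0.19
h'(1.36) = -0.41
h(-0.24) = -0.03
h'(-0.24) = -0.03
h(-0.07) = -0.03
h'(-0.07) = -0.04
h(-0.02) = -0.03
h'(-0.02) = -0.05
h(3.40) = 0.19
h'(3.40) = 0.29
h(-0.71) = -0.02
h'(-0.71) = -0.01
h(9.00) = 0.01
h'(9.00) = -0.01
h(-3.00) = 0.00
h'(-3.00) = 0.00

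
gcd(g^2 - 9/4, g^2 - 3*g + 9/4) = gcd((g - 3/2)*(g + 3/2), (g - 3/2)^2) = g - 3/2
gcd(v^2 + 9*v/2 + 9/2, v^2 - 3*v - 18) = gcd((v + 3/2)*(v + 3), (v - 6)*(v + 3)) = v + 3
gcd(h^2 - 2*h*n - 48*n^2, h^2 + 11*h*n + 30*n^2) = h + 6*n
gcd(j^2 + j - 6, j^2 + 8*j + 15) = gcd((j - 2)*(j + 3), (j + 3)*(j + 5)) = j + 3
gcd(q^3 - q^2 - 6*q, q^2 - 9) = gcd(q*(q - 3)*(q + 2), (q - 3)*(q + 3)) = q - 3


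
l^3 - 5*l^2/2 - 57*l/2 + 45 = (l - 6)*(l - 3/2)*(l + 5)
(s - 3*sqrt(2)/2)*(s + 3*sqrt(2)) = s^2 + 3*sqrt(2)*s/2 - 9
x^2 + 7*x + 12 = (x + 3)*(x + 4)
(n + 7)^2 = n^2 + 14*n + 49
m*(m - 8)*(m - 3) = m^3 - 11*m^2 + 24*m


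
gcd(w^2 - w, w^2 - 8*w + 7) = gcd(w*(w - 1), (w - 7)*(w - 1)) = w - 1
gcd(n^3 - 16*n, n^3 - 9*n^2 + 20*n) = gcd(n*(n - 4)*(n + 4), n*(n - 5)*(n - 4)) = n^2 - 4*n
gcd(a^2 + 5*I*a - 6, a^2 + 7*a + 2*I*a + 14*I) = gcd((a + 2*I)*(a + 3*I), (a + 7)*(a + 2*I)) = a + 2*I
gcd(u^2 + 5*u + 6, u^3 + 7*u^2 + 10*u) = u + 2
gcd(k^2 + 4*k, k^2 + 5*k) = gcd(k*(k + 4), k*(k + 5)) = k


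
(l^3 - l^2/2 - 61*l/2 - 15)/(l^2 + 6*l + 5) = (l^2 - 11*l/2 - 3)/(l + 1)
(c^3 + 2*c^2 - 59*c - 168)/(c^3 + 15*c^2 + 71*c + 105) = (c - 8)/(c + 5)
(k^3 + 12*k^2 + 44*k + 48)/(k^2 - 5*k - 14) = (k^2 + 10*k + 24)/(k - 7)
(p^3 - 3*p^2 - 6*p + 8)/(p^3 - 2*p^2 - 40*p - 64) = (p^2 - 5*p + 4)/(p^2 - 4*p - 32)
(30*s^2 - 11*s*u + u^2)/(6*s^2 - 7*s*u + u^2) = (5*s - u)/(s - u)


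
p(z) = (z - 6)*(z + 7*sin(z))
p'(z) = z + (z - 6)*(7*cos(z) + 1) + 7*sin(z)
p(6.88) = 9.52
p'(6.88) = 16.79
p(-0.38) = 18.99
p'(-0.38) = -50.83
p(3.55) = -1.89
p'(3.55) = 14.06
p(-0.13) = 6.36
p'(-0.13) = -49.72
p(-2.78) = 46.15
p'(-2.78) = 43.45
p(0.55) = -22.94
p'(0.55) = -33.76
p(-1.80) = 67.21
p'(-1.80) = -4.01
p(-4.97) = -19.74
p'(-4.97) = -28.73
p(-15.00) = 410.59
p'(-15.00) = 71.12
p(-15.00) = 410.59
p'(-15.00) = 71.12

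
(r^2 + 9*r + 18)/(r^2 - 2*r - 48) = (r + 3)/(r - 8)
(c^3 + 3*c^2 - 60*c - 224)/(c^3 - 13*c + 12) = (c^2 - c - 56)/(c^2 - 4*c + 3)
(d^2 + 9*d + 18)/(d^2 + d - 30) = (d + 3)/(d - 5)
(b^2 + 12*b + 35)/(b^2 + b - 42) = (b + 5)/(b - 6)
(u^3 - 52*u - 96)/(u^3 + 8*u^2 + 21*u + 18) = (u^2 - 2*u - 48)/(u^2 + 6*u + 9)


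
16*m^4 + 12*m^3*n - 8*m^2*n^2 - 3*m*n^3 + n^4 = (-4*m + n)*(-2*m + n)*(m + n)*(2*m + n)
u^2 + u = u*(u + 1)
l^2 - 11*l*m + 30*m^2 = (l - 6*m)*(l - 5*m)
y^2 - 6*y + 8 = (y - 4)*(y - 2)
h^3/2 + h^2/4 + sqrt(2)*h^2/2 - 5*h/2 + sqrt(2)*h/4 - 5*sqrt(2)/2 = (h/2 + sqrt(2)/2)*(h - 2)*(h + 5/2)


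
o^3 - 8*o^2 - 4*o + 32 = (o - 8)*(o - 2)*(o + 2)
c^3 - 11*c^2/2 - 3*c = c*(c - 6)*(c + 1/2)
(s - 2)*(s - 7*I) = s^2 - 2*s - 7*I*s + 14*I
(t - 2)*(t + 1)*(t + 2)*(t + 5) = t^4 + 6*t^3 + t^2 - 24*t - 20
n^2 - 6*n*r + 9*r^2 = (n - 3*r)^2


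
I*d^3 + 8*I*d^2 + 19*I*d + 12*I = (d + 3)*(d + 4)*(I*d + I)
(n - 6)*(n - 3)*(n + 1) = n^3 - 8*n^2 + 9*n + 18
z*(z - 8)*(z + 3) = z^3 - 5*z^2 - 24*z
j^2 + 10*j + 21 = (j + 3)*(j + 7)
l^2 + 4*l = l*(l + 4)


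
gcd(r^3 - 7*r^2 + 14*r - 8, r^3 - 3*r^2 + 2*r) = r^2 - 3*r + 2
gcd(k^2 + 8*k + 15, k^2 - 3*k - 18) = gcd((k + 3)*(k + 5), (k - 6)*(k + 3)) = k + 3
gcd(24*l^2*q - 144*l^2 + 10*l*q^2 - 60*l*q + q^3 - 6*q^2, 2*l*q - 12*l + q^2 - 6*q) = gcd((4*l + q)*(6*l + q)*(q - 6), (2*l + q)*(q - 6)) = q - 6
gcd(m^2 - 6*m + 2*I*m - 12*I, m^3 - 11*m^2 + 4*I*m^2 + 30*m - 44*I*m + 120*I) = m - 6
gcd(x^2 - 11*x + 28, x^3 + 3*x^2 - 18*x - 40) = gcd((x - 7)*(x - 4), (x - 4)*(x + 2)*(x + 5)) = x - 4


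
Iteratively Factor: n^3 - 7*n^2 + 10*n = (n - 2)*(n^2 - 5*n) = n*(n - 2)*(n - 5)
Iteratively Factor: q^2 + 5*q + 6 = (q + 3)*(q + 2)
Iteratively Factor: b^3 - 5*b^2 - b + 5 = (b + 1)*(b^2 - 6*b + 5) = (b - 5)*(b + 1)*(b - 1)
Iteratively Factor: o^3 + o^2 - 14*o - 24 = (o + 2)*(o^2 - o - 12) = (o + 2)*(o + 3)*(o - 4)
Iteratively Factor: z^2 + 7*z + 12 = (z + 3)*(z + 4)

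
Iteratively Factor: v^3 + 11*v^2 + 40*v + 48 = (v + 4)*(v^2 + 7*v + 12) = (v + 4)^2*(v + 3)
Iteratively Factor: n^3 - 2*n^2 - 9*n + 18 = (n - 3)*(n^2 + n - 6) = (n - 3)*(n - 2)*(n + 3)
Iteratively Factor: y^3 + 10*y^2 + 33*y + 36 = (y + 3)*(y^2 + 7*y + 12) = (y + 3)^2*(y + 4)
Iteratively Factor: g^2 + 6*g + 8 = (g + 4)*(g + 2)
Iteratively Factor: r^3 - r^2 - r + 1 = (r - 1)*(r^2 - 1) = (r - 1)*(r + 1)*(r - 1)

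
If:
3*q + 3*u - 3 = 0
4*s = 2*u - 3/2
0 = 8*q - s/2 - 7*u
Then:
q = 113/244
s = -13/122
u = 131/244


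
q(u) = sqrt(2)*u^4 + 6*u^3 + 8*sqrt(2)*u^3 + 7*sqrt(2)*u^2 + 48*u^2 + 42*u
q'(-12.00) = -3643.11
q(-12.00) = 7240.57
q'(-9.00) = -916.81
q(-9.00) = 968.82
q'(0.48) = 110.18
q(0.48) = 35.49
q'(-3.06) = 11.93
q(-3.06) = 41.54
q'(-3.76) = 40.22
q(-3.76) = 22.95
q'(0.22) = 70.05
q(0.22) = 12.23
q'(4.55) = 2177.05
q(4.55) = 3626.78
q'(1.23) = 273.54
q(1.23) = 174.71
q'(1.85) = 469.81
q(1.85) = 402.05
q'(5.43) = 3107.95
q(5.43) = 5936.66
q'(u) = 4*sqrt(2)*u^3 + 18*u^2 + 24*sqrt(2)*u^2 + 14*sqrt(2)*u + 96*u + 42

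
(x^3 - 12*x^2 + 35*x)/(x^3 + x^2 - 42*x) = (x^2 - 12*x + 35)/(x^2 + x - 42)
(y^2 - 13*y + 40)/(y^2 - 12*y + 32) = (y - 5)/(y - 4)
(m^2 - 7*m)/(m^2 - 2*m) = (m - 7)/(m - 2)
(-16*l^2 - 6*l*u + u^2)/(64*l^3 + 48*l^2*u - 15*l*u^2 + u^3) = (2*l + u)/(-8*l^2 - 7*l*u + u^2)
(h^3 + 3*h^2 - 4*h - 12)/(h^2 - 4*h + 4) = (h^2 + 5*h + 6)/(h - 2)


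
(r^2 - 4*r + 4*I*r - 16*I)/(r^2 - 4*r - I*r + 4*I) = (r + 4*I)/(r - I)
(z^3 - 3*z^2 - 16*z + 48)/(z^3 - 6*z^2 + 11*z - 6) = (z^2 - 16)/(z^2 - 3*z + 2)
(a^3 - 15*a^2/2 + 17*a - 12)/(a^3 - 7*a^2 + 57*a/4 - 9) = 2*(a - 2)/(2*a - 3)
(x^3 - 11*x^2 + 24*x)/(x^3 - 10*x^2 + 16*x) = (x - 3)/(x - 2)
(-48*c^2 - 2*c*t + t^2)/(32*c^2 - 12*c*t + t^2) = (6*c + t)/(-4*c + t)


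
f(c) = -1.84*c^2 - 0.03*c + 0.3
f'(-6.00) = 22.05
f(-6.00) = -65.76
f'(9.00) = -33.15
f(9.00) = -149.01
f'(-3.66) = 13.44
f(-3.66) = -24.24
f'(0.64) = -2.39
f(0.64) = -0.47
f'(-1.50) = 5.49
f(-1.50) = -3.80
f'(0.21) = -0.80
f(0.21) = 0.21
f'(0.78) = -2.90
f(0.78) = -0.84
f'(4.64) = -17.11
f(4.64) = -39.45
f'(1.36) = -5.03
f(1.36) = -3.14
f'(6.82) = -25.13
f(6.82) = -85.49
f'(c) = -3.68*c - 0.03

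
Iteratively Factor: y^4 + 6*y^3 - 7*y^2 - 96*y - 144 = (y - 4)*(y^3 + 10*y^2 + 33*y + 36) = (y - 4)*(y + 3)*(y^2 + 7*y + 12) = (y - 4)*(y + 3)*(y + 4)*(y + 3)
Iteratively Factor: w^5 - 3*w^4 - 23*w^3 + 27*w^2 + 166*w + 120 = (w + 3)*(w^4 - 6*w^3 - 5*w^2 + 42*w + 40) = (w - 4)*(w + 3)*(w^3 - 2*w^2 - 13*w - 10) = (w - 4)*(w + 2)*(w + 3)*(w^2 - 4*w - 5) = (w - 4)*(w + 1)*(w + 2)*(w + 3)*(w - 5)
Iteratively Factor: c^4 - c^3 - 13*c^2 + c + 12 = (c - 4)*(c^3 + 3*c^2 - c - 3) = (c - 4)*(c + 3)*(c^2 - 1) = (c - 4)*(c + 1)*(c + 3)*(c - 1)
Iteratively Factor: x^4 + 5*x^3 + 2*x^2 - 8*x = (x + 2)*(x^3 + 3*x^2 - 4*x) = (x + 2)*(x + 4)*(x^2 - x) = (x - 1)*(x + 2)*(x + 4)*(x)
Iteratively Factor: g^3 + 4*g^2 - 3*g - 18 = (g + 3)*(g^2 + g - 6) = (g + 3)^2*(g - 2)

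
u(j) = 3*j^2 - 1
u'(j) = 6*j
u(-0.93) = 1.59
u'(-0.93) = -5.58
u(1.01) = 2.06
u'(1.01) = 6.06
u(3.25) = 30.69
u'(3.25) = 19.50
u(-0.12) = -0.96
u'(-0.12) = -0.72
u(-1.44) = 5.22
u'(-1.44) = -8.64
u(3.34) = 32.47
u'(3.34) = 20.04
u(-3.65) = 38.97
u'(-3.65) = -21.90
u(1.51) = 5.84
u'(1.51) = 9.06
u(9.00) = 242.00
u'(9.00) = 54.00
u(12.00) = 431.00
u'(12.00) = 72.00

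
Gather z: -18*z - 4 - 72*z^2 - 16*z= -72*z^2 - 34*z - 4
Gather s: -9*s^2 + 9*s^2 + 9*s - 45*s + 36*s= 0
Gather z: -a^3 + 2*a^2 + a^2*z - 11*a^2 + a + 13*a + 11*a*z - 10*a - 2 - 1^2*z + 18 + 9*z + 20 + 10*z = -a^3 - 9*a^2 + 4*a + z*(a^2 + 11*a + 18) + 36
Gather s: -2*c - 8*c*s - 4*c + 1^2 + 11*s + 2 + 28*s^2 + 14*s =-6*c + 28*s^2 + s*(25 - 8*c) + 3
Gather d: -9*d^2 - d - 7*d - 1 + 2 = -9*d^2 - 8*d + 1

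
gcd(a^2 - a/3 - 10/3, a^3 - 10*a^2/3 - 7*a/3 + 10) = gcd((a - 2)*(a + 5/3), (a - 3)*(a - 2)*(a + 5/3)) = a^2 - a/3 - 10/3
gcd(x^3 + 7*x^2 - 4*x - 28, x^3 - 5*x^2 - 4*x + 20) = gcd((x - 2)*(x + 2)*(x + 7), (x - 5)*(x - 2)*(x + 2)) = x^2 - 4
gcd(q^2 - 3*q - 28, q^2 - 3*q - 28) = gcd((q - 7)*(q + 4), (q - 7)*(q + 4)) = q^2 - 3*q - 28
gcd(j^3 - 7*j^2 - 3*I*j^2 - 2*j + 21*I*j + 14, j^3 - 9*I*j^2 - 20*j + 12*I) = j^2 - 3*I*j - 2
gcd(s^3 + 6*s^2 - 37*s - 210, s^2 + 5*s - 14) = s + 7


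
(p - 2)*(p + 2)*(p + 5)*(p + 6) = p^4 + 11*p^3 + 26*p^2 - 44*p - 120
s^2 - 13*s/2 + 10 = (s - 4)*(s - 5/2)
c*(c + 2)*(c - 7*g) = c^3 - 7*c^2*g + 2*c^2 - 14*c*g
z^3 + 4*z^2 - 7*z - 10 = (z - 2)*(z + 1)*(z + 5)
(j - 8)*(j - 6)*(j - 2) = j^3 - 16*j^2 + 76*j - 96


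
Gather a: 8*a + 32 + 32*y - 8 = 8*a + 32*y + 24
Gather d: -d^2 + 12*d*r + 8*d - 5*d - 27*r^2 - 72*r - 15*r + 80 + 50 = -d^2 + d*(12*r + 3) - 27*r^2 - 87*r + 130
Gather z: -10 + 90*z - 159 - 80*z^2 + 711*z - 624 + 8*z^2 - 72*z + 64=-72*z^2 + 729*z - 729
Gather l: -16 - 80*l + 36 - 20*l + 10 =30 - 100*l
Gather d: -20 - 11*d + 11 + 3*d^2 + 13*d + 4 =3*d^2 + 2*d - 5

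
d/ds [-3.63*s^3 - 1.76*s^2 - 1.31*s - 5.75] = -10.89*s^2 - 3.52*s - 1.31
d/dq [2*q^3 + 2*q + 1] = 6*q^2 + 2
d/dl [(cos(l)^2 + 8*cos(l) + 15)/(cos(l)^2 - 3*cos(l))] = (11*sin(l) - 45*sin(l)/cos(l)^2 + 30*tan(l))/(cos(l) - 3)^2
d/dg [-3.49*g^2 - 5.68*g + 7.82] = -6.98*g - 5.68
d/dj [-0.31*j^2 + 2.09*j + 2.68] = 2.09 - 0.62*j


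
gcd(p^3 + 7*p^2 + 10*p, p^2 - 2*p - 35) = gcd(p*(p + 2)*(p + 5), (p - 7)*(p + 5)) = p + 5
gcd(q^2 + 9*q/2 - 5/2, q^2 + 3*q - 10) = q + 5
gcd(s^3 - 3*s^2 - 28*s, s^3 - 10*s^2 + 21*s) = s^2 - 7*s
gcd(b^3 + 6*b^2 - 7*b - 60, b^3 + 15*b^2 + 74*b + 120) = b^2 + 9*b + 20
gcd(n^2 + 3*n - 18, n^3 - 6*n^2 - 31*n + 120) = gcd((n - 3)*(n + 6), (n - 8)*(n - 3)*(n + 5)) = n - 3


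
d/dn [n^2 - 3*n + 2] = 2*n - 3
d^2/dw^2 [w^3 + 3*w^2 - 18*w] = 6*w + 6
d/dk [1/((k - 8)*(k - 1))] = (9 - 2*k)/(k^4 - 18*k^3 + 97*k^2 - 144*k + 64)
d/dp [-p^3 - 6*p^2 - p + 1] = -3*p^2 - 12*p - 1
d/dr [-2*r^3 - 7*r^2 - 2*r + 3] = -6*r^2 - 14*r - 2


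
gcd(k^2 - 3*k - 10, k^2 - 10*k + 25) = k - 5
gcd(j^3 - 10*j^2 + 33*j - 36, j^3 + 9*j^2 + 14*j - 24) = 1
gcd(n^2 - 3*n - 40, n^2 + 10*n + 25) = n + 5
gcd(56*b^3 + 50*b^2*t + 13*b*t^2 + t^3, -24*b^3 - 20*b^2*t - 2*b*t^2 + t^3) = 2*b + t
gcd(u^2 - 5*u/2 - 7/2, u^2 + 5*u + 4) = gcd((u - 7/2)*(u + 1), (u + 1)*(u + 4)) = u + 1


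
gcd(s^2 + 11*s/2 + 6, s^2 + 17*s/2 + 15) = 1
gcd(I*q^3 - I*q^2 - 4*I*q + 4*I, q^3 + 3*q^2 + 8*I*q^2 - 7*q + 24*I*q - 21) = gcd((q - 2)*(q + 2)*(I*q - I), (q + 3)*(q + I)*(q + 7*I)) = 1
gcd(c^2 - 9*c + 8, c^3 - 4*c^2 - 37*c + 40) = c^2 - 9*c + 8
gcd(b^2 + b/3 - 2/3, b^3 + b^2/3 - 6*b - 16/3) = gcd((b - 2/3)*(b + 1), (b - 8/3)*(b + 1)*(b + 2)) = b + 1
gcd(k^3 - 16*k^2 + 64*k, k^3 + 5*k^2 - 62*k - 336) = k - 8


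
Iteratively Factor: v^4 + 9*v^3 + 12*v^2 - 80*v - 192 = (v + 4)*(v^3 + 5*v^2 - 8*v - 48) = (v + 4)^2*(v^2 + v - 12) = (v - 3)*(v + 4)^2*(v + 4)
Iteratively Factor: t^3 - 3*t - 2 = (t + 1)*(t^2 - t - 2) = (t - 2)*(t + 1)*(t + 1)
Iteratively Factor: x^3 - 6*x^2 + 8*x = (x)*(x^2 - 6*x + 8) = x*(x - 2)*(x - 4)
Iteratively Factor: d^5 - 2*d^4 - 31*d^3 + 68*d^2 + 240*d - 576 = (d - 3)*(d^4 + d^3 - 28*d^2 - 16*d + 192) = (d - 3)^2*(d^3 + 4*d^2 - 16*d - 64) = (d - 4)*(d - 3)^2*(d^2 + 8*d + 16) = (d - 4)*(d - 3)^2*(d + 4)*(d + 4)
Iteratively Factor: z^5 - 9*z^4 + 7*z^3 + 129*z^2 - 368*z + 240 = (z - 1)*(z^4 - 8*z^3 - z^2 + 128*z - 240) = (z - 1)*(z + 4)*(z^3 - 12*z^2 + 47*z - 60) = (z - 3)*(z - 1)*(z + 4)*(z^2 - 9*z + 20) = (z - 5)*(z - 3)*(z - 1)*(z + 4)*(z - 4)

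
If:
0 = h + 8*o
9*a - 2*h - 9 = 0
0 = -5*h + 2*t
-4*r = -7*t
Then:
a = 4*t/45 + 1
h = 2*t/5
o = -t/20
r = 7*t/4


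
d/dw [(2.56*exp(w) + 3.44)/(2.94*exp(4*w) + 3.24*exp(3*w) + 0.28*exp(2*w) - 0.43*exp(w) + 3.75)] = (-22.5792*exp(4*w) - 57.0432*exp(3*w) - 34.1536*exp(2*w) - 1.9264*exp(w) + 11.0792)*exp(w)/(8.6436*exp(8*w) + 19.0512*exp(7*w) + 12.144*exp(6*w) - 0.714*exp(5*w) + 19.342*exp(4*w) + 24.0592*exp(3*w) + 2.2849*exp(2*w) - 3.225*exp(w) + 14.0625)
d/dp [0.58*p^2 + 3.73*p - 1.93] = 1.16*p + 3.73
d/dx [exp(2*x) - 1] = 2*exp(2*x)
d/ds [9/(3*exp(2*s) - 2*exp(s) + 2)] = (18 - 54*exp(s))*exp(s)/(3*exp(2*s) - 2*exp(s) + 2)^2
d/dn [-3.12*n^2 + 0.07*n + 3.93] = 0.07 - 6.24*n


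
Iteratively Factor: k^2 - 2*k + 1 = (k - 1)*(k - 1)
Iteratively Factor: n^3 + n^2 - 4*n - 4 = (n + 2)*(n^2 - n - 2) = (n - 2)*(n + 2)*(n + 1)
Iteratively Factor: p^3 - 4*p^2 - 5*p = (p + 1)*(p^2 - 5*p) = (p - 5)*(p + 1)*(p)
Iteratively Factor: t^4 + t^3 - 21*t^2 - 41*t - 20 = (t + 1)*(t^3 - 21*t - 20) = (t + 1)^2*(t^2 - t - 20) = (t + 1)^2*(t + 4)*(t - 5)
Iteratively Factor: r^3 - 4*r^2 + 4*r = (r - 2)*(r^2 - 2*r) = r*(r - 2)*(r - 2)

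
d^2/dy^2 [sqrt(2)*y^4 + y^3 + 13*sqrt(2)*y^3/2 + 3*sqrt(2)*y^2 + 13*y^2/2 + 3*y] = 12*sqrt(2)*y^2 + 6*y + 39*sqrt(2)*y + 6*sqrt(2) + 13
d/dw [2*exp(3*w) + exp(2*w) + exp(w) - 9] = (6*exp(2*w) + 2*exp(w) + 1)*exp(w)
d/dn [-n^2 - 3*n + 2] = -2*n - 3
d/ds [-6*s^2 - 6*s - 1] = -12*s - 6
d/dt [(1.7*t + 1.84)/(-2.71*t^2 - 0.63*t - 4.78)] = (4.607*t^2 + 9.9728*t - 6.9668)/(7.3441*t^4 + 3.4146*t^3 + 26.3045*t^2 + 6.0228*t + 22.8484)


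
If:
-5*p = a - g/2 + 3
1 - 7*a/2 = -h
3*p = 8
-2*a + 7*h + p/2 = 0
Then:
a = 34/135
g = 4478/135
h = -16/135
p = 8/3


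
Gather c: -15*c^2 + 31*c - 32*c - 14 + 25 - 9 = -15*c^2 - c + 2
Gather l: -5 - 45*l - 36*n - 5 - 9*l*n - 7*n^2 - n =l*(-9*n - 45) - 7*n^2 - 37*n - 10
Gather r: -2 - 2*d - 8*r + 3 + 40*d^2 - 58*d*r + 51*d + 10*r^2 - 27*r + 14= 40*d^2 + 49*d + 10*r^2 + r*(-58*d - 35) + 15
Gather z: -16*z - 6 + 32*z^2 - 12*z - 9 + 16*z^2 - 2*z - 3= 48*z^2 - 30*z - 18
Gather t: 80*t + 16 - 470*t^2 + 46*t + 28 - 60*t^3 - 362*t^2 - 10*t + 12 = -60*t^3 - 832*t^2 + 116*t + 56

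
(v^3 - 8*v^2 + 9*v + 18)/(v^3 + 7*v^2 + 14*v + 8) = (v^2 - 9*v + 18)/(v^2 + 6*v + 8)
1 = 1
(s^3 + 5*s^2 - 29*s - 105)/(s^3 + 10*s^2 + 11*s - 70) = (s^2 - 2*s - 15)/(s^2 + 3*s - 10)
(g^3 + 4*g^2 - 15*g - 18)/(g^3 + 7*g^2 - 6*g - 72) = (g + 1)/(g + 4)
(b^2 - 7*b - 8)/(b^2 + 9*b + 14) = (b^2 - 7*b - 8)/(b^2 + 9*b + 14)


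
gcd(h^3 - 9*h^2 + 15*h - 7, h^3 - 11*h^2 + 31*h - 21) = h^2 - 8*h + 7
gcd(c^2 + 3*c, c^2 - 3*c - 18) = c + 3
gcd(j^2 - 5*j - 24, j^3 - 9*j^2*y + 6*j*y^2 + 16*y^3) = 1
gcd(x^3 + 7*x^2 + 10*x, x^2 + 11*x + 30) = x + 5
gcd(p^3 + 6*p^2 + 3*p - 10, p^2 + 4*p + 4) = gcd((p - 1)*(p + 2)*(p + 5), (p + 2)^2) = p + 2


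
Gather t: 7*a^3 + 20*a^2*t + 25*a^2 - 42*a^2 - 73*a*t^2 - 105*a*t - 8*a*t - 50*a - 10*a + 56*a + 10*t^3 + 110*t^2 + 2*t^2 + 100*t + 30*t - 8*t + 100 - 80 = 7*a^3 - 17*a^2 - 4*a + 10*t^3 + t^2*(112 - 73*a) + t*(20*a^2 - 113*a + 122) + 20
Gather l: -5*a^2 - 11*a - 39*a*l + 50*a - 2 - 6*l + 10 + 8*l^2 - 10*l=-5*a^2 + 39*a + 8*l^2 + l*(-39*a - 16) + 8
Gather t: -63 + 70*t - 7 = 70*t - 70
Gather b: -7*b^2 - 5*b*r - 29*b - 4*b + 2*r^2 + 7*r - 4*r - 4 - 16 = -7*b^2 + b*(-5*r - 33) + 2*r^2 + 3*r - 20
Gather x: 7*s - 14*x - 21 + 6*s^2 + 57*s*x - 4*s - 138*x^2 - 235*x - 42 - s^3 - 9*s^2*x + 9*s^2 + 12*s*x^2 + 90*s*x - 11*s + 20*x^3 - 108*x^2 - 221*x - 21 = -s^3 + 15*s^2 - 8*s + 20*x^3 + x^2*(12*s - 246) + x*(-9*s^2 + 147*s - 470) - 84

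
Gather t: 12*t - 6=12*t - 6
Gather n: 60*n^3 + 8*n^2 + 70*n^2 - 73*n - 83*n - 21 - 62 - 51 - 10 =60*n^3 + 78*n^2 - 156*n - 144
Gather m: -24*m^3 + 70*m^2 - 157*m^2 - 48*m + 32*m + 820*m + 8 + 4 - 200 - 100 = -24*m^3 - 87*m^2 + 804*m - 288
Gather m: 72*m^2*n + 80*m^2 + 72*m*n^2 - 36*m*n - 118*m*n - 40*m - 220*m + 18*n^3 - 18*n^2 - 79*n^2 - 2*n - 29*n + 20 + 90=m^2*(72*n + 80) + m*(72*n^2 - 154*n - 260) + 18*n^3 - 97*n^2 - 31*n + 110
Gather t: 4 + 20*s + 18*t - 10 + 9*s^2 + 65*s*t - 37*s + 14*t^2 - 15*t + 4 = 9*s^2 - 17*s + 14*t^2 + t*(65*s + 3) - 2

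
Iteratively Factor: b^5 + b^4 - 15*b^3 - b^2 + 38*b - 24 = (b + 2)*(b^4 - b^3 - 13*b^2 + 25*b - 12) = (b - 1)*(b + 2)*(b^3 - 13*b + 12) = (b - 1)^2*(b + 2)*(b^2 + b - 12) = (b - 3)*(b - 1)^2*(b + 2)*(b + 4)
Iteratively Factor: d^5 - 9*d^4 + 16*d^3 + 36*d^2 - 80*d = (d - 4)*(d^4 - 5*d^3 - 4*d^2 + 20*d) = (d - 4)*(d - 2)*(d^3 - 3*d^2 - 10*d) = (d - 5)*(d - 4)*(d - 2)*(d^2 + 2*d) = d*(d - 5)*(d - 4)*(d - 2)*(d + 2)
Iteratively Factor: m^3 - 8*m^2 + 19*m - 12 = (m - 4)*(m^2 - 4*m + 3) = (m - 4)*(m - 3)*(m - 1)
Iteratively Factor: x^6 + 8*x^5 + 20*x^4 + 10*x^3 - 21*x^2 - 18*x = (x)*(x^5 + 8*x^4 + 20*x^3 + 10*x^2 - 21*x - 18) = x*(x + 3)*(x^4 + 5*x^3 + 5*x^2 - 5*x - 6) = x*(x - 1)*(x + 3)*(x^3 + 6*x^2 + 11*x + 6) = x*(x - 1)*(x + 1)*(x + 3)*(x^2 + 5*x + 6) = x*(x - 1)*(x + 1)*(x + 3)^2*(x + 2)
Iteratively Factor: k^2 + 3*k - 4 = (k - 1)*(k + 4)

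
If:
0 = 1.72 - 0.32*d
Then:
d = 5.38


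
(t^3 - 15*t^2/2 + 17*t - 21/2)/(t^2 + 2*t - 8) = (2*t^3 - 15*t^2 + 34*t - 21)/(2*(t^2 + 2*t - 8))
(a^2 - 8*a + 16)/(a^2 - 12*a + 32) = (a - 4)/(a - 8)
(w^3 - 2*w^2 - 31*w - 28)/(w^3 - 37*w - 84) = (w + 1)/(w + 3)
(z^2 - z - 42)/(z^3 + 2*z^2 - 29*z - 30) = (z - 7)/(z^2 - 4*z - 5)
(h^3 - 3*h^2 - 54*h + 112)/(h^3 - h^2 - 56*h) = (h - 2)/h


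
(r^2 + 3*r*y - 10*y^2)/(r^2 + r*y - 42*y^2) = (r^2 + 3*r*y - 10*y^2)/(r^2 + r*y - 42*y^2)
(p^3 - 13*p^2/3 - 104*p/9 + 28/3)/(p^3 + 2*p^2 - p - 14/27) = 3*(p - 6)/(3*p + 1)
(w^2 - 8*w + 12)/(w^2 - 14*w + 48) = (w - 2)/(w - 8)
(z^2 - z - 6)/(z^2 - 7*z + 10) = (z^2 - z - 6)/(z^2 - 7*z + 10)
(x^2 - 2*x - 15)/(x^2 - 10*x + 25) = (x + 3)/(x - 5)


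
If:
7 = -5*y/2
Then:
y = -14/5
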